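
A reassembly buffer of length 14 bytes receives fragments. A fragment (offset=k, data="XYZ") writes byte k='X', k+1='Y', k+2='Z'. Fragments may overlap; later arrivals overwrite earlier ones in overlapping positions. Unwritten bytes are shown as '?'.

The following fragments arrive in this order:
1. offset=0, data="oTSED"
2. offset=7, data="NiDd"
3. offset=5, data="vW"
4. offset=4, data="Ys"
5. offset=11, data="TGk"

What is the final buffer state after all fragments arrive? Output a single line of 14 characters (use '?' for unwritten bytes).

Fragment 1: offset=0 data="oTSED" -> buffer=oTSED?????????
Fragment 2: offset=7 data="NiDd" -> buffer=oTSED??NiDd???
Fragment 3: offset=5 data="vW" -> buffer=oTSEDvWNiDd???
Fragment 4: offset=4 data="Ys" -> buffer=oTSEYsWNiDd???
Fragment 5: offset=11 data="TGk" -> buffer=oTSEYsWNiDdTGk

Answer: oTSEYsWNiDdTGk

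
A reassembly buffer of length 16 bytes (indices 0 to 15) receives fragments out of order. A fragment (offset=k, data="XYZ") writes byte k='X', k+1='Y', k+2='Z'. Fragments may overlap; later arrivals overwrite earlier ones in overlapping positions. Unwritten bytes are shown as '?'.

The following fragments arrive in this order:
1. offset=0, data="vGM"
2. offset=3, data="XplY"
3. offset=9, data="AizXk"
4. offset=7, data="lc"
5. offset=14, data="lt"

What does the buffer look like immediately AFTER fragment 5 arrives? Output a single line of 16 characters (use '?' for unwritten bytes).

Answer: vGMXplYlcAizXklt

Derivation:
Fragment 1: offset=0 data="vGM" -> buffer=vGM?????????????
Fragment 2: offset=3 data="XplY" -> buffer=vGMXplY?????????
Fragment 3: offset=9 data="AizXk" -> buffer=vGMXplY??AizXk??
Fragment 4: offset=7 data="lc" -> buffer=vGMXplYlcAizXk??
Fragment 5: offset=14 data="lt" -> buffer=vGMXplYlcAizXklt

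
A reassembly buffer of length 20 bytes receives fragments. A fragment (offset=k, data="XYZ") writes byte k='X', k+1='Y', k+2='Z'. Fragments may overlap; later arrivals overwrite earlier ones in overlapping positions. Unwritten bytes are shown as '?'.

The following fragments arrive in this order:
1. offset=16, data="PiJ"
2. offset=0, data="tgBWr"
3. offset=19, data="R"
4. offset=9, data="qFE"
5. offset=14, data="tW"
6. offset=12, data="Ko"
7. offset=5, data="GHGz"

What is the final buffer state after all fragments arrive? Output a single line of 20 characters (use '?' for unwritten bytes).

Answer: tgBWrGHGzqFEKotWPiJR

Derivation:
Fragment 1: offset=16 data="PiJ" -> buffer=????????????????PiJ?
Fragment 2: offset=0 data="tgBWr" -> buffer=tgBWr???????????PiJ?
Fragment 3: offset=19 data="R" -> buffer=tgBWr???????????PiJR
Fragment 4: offset=9 data="qFE" -> buffer=tgBWr????qFE????PiJR
Fragment 5: offset=14 data="tW" -> buffer=tgBWr????qFE??tWPiJR
Fragment 6: offset=12 data="Ko" -> buffer=tgBWr????qFEKotWPiJR
Fragment 7: offset=5 data="GHGz" -> buffer=tgBWrGHGzqFEKotWPiJR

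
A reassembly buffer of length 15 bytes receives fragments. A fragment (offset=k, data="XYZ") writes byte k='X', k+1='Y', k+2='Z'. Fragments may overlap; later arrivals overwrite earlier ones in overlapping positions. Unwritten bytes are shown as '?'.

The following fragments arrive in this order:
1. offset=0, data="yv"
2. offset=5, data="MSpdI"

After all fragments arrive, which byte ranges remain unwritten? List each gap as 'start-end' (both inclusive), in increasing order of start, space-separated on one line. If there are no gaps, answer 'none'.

Fragment 1: offset=0 len=2
Fragment 2: offset=5 len=5
Gaps: 2-4 10-14

Answer: 2-4 10-14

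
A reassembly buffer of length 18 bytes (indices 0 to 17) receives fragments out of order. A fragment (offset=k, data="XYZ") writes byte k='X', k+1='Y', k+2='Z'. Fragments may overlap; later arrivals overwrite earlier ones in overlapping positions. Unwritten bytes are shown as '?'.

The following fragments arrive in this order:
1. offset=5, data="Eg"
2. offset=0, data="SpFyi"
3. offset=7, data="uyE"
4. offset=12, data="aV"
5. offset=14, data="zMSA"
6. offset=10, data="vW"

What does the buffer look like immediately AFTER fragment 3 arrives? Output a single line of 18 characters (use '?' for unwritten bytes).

Fragment 1: offset=5 data="Eg" -> buffer=?????Eg???????????
Fragment 2: offset=0 data="SpFyi" -> buffer=SpFyiEg???????????
Fragment 3: offset=7 data="uyE" -> buffer=SpFyiEguyE????????

Answer: SpFyiEguyE????????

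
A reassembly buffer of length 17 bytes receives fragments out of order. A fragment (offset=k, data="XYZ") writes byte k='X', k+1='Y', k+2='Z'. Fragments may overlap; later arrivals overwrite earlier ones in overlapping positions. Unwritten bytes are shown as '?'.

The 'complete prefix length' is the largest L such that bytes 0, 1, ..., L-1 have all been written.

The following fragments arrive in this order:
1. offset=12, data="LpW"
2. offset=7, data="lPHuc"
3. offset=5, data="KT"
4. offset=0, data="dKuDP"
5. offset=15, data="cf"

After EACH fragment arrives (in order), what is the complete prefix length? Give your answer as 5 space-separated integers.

Answer: 0 0 0 15 17

Derivation:
Fragment 1: offset=12 data="LpW" -> buffer=????????????LpW?? -> prefix_len=0
Fragment 2: offset=7 data="lPHuc" -> buffer=???????lPHucLpW?? -> prefix_len=0
Fragment 3: offset=5 data="KT" -> buffer=?????KTlPHucLpW?? -> prefix_len=0
Fragment 4: offset=0 data="dKuDP" -> buffer=dKuDPKTlPHucLpW?? -> prefix_len=15
Fragment 5: offset=15 data="cf" -> buffer=dKuDPKTlPHucLpWcf -> prefix_len=17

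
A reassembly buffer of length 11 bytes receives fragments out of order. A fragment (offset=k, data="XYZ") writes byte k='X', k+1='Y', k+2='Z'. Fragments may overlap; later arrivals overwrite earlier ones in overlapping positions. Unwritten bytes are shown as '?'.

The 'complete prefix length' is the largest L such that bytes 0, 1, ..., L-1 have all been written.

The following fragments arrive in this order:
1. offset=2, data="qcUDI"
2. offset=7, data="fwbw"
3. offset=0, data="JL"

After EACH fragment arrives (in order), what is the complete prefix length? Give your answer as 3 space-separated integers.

Fragment 1: offset=2 data="qcUDI" -> buffer=??qcUDI???? -> prefix_len=0
Fragment 2: offset=7 data="fwbw" -> buffer=??qcUDIfwbw -> prefix_len=0
Fragment 3: offset=0 data="JL" -> buffer=JLqcUDIfwbw -> prefix_len=11

Answer: 0 0 11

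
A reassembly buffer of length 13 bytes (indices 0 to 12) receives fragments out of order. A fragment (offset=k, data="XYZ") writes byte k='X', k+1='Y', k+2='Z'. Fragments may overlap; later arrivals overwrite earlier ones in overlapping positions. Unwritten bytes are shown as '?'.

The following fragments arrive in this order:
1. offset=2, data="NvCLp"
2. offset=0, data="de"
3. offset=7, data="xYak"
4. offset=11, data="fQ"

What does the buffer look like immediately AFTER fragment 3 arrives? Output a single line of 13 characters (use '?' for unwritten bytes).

Fragment 1: offset=2 data="NvCLp" -> buffer=??NvCLp??????
Fragment 2: offset=0 data="de" -> buffer=deNvCLp??????
Fragment 3: offset=7 data="xYak" -> buffer=deNvCLpxYak??

Answer: deNvCLpxYak??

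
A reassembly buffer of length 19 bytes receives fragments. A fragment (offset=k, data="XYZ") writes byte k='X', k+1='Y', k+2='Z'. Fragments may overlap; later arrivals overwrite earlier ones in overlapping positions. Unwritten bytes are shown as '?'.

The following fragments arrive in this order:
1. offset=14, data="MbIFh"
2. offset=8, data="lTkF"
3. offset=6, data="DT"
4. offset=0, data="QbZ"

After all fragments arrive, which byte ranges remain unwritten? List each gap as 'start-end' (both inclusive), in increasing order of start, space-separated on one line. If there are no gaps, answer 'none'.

Answer: 3-5 12-13

Derivation:
Fragment 1: offset=14 len=5
Fragment 2: offset=8 len=4
Fragment 3: offset=6 len=2
Fragment 4: offset=0 len=3
Gaps: 3-5 12-13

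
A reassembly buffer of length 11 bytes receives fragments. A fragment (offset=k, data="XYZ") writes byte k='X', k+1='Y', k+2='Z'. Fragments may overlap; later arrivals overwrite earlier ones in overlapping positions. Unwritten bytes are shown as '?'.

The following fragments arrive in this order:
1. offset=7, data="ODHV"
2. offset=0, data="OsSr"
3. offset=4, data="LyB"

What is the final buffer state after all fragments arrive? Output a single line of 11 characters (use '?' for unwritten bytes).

Answer: OsSrLyBODHV

Derivation:
Fragment 1: offset=7 data="ODHV" -> buffer=???????ODHV
Fragment 2: offset=0 data="OsSr" -> buffer=OsSr???ODHV
Fragment 3: offset=4 data="LyB" -> buffer=OsSrLyBODHV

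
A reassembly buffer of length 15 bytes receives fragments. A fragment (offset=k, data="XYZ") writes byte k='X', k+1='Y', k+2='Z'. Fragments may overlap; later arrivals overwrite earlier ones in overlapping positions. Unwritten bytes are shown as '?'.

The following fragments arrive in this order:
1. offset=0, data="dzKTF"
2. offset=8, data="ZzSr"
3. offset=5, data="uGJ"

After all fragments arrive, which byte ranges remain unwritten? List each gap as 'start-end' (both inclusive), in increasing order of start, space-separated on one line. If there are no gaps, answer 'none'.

Answer: 12-14

Derivation:
Fragment 1: offset=0 len=5
Fragment 2: offset=8 len=4
Fragment 3: offset=5 len=3
Gaps: 12-14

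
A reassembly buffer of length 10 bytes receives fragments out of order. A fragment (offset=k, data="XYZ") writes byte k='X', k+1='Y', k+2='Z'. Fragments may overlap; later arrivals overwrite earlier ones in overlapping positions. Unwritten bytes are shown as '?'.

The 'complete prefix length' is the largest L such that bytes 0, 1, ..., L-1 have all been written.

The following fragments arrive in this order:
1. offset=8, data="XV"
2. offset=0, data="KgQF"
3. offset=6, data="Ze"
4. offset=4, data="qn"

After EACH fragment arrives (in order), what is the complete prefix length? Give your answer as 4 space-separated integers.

Fragment 1: offset=8 data="XV" -> buffer=????????XV -> prefix_len=0
Fragment 2: offset=0 data="KgQF" -> buffer=KgQF????XV -> prefix_len=4
Fragment 3: offset=6 data="Ze" -> buffer=KgQF??ZeXV -> prefix_len=4
Fragment 4: offset=4 data="qn" -> buffer=KgQFqnZeXV -> prefix_len=10

Answer: 0 4 4 10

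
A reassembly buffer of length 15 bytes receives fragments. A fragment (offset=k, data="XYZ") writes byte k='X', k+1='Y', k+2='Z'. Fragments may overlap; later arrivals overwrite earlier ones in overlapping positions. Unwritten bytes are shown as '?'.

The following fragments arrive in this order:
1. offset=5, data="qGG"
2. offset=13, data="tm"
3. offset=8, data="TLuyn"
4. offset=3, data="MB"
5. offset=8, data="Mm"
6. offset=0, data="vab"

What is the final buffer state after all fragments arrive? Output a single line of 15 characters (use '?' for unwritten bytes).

Answer: vabMBqGGMmuyntm

Derivation:
Fragment 1: offset=5 data="qGG" -> buffer=?????qGG???????
Fragment 2: offset=13 data="tm" -> buffer=?????qGG?????tm
Fragment 3: offset=8 data="TLuyn" -> buffer=?????qGGTLuyntm
Fragment 4: offset=3 data="MB" -> buffer=???MBqGGTLuyntm
Fragment 5: offset=8 data="Mm" -> buffer=???MBqGGMmuyntm
Fragment 6: offset=0 data="vab" -> buffer=vabMBqGGMmuyntm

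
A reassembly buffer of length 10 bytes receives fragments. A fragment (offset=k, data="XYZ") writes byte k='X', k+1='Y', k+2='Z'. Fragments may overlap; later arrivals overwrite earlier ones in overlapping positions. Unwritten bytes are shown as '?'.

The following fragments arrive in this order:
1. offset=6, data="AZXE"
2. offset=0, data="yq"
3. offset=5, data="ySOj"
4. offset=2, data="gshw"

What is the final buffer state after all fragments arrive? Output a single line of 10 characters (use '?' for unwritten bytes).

Answer: yqgshwSOjE

Derivation:
Fragment 1: offset=6 data="AZXE" -> buffer=??????AZXE
Fragment 2: offset=0 data="yq" -> buffer=yq????AZXE
Fragment 3: offset=5 data="ySOj" -> buffer=yq???ySOjE
Fragment 4: offset=2 data="gshw" -> buffer=yqgshwSOjE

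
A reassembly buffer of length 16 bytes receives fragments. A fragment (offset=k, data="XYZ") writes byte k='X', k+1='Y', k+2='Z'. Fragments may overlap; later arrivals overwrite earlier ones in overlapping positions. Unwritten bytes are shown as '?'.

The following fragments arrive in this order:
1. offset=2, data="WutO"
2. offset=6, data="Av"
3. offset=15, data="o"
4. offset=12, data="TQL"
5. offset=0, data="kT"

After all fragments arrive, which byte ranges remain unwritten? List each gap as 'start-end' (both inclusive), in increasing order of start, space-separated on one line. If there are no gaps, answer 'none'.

Answer: 8-11

Derivation:
Fragment 1: offset=2 len=4
Fragment 2: offset=6 len=2
Fragment 3: offset=15 len=1
Fragment 4: offset=12 len=3
Fragment 5: offset=0 len=2
Gaps: 8-11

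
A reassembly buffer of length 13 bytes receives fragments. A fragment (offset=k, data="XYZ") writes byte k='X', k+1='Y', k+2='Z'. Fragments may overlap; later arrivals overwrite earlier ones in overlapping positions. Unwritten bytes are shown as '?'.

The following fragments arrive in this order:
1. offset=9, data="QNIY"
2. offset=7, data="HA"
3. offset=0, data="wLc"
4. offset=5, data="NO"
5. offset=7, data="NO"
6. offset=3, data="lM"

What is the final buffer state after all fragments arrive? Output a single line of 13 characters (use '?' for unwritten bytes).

Fragment 1: offset=9 data="QNIY" -> buffer=?????????QNIY
Fragment 2: offset=7 data="HA" -> buffer=???????HAQNIY
Fragment 3: offset=0 data="wLc" -> buffer=wLc????HAQNIY
Fragment 4: offset=5 data="NO" -> buffer=wLc??NOHAQNIY
Fragment 5: offset=7 data="NO" -> buffer=wLc??NONOQNIY
Fragment 6: offset=3 data="lM" -> buffer=wLclMNONOQNIY

Answer: wLclMNONOQNIY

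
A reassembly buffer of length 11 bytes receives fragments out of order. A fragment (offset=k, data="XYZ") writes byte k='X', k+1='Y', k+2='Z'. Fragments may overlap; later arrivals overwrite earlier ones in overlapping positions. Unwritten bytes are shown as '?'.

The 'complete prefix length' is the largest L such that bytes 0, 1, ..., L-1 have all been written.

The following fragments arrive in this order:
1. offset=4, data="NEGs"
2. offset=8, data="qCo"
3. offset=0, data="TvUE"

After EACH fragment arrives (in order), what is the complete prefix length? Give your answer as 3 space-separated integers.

Fragment 1: offset=4 data="NEGs" -> buffer=????NEGs??? -> prefix_len=0
Fragment 2: offset=8 data="qCo" -> buffer=????NEGsqCo -> prefix_len=0
Fragment 3: offset=0 data="TvUE" -> buffer=TvUENEGsqCo -> prefix_len=11

Answer: 0 0 11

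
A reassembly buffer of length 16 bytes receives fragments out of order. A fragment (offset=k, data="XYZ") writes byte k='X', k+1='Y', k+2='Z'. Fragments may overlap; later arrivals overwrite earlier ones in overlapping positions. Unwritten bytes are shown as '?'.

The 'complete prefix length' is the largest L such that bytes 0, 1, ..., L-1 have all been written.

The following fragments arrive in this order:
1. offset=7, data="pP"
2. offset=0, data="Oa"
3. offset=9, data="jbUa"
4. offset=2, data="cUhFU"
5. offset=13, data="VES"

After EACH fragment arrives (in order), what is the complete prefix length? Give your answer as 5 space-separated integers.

Answer: 0 2 2 13 16

Derivation:
Fragment 1: offset=7 data="pP" -> buffer=???????pP??????? -> prefix_len=0
Fragment 2: offset=0 data="Oa" -> buffer=Oa?????pP??????? -> prefix_len=2
Fragment 3: offset=9 data="jbUa" -> buffer=Oa?????pPjbUa??? -> prefix_len=2
Fragment 4: offset=2 data="cUhFU" -> buffer=OacUhFUpPjbUa??? -> prefix_len=13
Fragment 5: offset=13 data="VES" -> buffer=OacUhFUpPjbUaVES -> prefix_len=16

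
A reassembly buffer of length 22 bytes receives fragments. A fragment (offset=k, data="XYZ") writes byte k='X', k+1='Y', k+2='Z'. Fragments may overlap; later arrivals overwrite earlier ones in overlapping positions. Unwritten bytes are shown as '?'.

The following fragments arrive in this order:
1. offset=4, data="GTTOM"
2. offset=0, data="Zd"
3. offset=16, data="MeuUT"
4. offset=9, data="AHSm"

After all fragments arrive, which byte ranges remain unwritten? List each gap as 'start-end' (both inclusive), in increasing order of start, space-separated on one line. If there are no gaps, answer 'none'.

Fragment 1: offset=4 len=5
Fragment 2: offset=0 len=2
Fragment 3: offset=16 len=5
Fragment 4: offset=9 len=4
Gaps: 2-3 13-15 21-21

Answer: 2-3 13-15 21-21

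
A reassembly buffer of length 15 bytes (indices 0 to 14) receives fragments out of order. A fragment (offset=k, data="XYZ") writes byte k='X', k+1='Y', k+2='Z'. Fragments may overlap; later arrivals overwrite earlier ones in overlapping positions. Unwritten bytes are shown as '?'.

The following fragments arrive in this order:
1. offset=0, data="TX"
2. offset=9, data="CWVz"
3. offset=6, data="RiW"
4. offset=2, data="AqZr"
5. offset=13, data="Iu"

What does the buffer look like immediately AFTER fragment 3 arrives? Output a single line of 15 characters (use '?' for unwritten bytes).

Answer: TX????RiWCWVz??

Derivation:
Fragment 1: offset=0 data="TX" -> buffer=TX?????????????
Fragment 2: offset=9 data="CWVz" -> buffer=TX???????CWVz??
Fragment 3: offset=6 data="RiW" -> buffer=TX????RiWCWVz??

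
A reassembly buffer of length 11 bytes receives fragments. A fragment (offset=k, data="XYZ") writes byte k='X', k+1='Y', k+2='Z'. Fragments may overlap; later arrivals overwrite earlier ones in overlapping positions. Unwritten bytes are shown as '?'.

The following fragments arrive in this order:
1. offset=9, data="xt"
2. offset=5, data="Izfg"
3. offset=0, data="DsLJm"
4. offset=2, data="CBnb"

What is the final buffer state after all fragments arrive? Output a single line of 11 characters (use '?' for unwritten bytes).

Fragment 1: offset=9 data="xt" -> buffer=?????????xt
Fragment 2: offset=5 data="Izfg" -> buffer=?????Izfgxt
Fragment 3: offset=0 data="DsLJm" -> buffer=DsLJmIzfgxt
Fragment 4: offset=2 data="CBnb" -> buffer=DsCBnbzfgxt

Answer: DsCBnbzfgxt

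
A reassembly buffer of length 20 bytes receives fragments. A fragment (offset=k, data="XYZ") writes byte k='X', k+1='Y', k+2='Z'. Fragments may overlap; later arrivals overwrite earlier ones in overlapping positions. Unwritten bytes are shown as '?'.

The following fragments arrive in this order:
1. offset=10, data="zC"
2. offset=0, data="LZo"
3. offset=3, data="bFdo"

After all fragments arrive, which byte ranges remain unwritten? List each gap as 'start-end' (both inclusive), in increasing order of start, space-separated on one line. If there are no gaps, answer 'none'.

Fragment 1: offset=10 len=2
Fragment 2: offset=0 len=3
Fragment 3: offset=3 len=4
Gaps: 7-9 12-19

Answer: 7-9 12-19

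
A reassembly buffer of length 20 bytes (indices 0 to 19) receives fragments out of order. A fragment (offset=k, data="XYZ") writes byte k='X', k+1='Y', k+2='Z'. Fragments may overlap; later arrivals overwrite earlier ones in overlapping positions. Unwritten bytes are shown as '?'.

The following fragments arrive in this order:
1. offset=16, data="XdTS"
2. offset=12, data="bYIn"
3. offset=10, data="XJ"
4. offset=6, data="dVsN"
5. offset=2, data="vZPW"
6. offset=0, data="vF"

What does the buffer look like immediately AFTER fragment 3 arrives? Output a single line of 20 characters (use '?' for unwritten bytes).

Fragment 1: offset=16 data="XdTS" -> buffer=????????????????XdTS
Fragment 2: offset=12 data="bYIn" -> buffer=????????????bYInXdTS
Fragment 3: offset=10 data="XJ" -> buffer=??????????XJbYInXdTS

Answer: ??????????XJbYInXdTS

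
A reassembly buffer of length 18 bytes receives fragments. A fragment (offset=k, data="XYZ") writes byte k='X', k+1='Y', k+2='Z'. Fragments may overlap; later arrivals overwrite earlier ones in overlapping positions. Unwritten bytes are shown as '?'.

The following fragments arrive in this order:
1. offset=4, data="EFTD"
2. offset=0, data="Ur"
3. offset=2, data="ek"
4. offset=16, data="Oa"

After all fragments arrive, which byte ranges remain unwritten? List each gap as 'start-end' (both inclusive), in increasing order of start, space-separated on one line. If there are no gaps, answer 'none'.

Answer: 8-15

Derivation:
Fragment 1: offset=4 len=4
Fragment 2: offset=0 len=2
Fragment 3: offset=2 len=2
Fragment 4: offset=16 len=2
Gaps: 8-15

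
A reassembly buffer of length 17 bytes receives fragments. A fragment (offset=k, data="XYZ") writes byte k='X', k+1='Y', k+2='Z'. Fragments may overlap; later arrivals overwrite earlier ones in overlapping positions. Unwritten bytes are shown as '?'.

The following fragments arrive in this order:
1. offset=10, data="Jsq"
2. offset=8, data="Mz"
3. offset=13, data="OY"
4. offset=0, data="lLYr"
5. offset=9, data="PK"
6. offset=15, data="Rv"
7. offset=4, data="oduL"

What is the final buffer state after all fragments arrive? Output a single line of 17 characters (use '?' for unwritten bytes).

Fragment 1: offset=10 data="Jsq" -> buffer=??????????Jsq????
Fragment 2: offset=8 data="Mz" -> buffer=????????MzJsq????
Fragment 3: offset=13 data="OY" -> buffer=????????MzJsqOY??
Fragment 4: offset=0 data="lLYr" -> buffer=lLYr????MzJsqOY??
Fragment 5: offset=9 data="PK" -> buffer=lLYr????MPKsqOY??
Fragment 6: offset=15 data="Rv" -> buffer=lLYr????MPKsqOYRv
Fragment 7: offset=4 data="oduL" -> buffer=lLYroduLMPKsqOYRv

Answer: lLYroduLMPKsqOYRv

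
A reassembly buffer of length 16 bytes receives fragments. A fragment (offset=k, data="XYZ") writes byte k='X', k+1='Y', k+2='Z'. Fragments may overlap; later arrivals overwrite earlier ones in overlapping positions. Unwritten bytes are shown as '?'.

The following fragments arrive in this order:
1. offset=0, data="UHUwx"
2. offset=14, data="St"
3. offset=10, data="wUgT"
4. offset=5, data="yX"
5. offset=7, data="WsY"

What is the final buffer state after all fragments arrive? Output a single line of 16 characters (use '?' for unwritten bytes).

Fragment 1: offset=0 data="UHUwx" -> buffer=UHUwx???????????
Fragment 2: offset=14 data="St" -> buffer=UHUwx?????????St
Fragment 3: offset=10 data="wUgT" -> buffer=UHUwx?????wUgTSt
Fragment 4: offset=5 data="yX" -> buffer=UHUwxyX???wUgTSt
Fragment 5: offset=7 data="WsY" -> buffer=UHUwxyXWsYwUgTSt

Answer: UHUwxyXWsYwUgTSt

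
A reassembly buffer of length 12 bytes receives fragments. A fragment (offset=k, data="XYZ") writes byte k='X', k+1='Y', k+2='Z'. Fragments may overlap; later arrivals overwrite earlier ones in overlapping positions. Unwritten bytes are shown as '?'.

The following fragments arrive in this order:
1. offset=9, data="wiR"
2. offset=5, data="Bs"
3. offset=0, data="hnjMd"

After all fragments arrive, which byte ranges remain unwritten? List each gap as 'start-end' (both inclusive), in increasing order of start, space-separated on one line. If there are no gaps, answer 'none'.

Fragment 1: offset=9 len=3
Fragment 2: offset=5 len=2
Fragment 3: offset=0 len=5
Gaps: 7-8

Answer: 7-8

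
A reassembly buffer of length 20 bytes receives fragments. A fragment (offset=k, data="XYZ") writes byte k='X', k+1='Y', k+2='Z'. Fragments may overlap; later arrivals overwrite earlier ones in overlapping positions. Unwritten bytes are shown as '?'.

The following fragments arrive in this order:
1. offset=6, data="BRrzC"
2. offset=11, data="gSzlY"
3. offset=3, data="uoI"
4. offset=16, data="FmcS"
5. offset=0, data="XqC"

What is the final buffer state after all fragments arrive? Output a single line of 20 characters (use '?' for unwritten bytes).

Answer: XqCuoIBRrzCgSzlYFmcS

Derivation:
Fragment 1: offset=6 data="BRrzC" -> buffer=??????BRrzC?????????
Fragment 2: offset=11 data="gSzlY" -> buffer=??????BRrzCgSzlY????
Fragment 3: offset=3 data="uoI" -> buffer=???uoIBRrzCgSzlY????
Fragment 4: offset=16 data="FmcS" -> buffer=???uoIBRrzCgSzlYFmcS
Fragment 5: offset=0 data="XqC" -> buffer=XqCuoIBRrzCgSzlYFmcS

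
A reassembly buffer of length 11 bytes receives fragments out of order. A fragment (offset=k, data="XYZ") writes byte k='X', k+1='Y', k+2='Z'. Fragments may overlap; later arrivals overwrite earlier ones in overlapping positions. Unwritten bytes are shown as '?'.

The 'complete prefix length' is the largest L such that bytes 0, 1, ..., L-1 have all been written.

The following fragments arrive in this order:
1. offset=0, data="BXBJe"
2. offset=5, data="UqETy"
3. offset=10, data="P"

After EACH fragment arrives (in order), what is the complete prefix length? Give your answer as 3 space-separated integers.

Fragment 1: offset=0 data="BXBJe" -> buffer=BXBJe?????? -> prefix_len=5
Fragment 2: offset=5 data="UqETy" -> buffer=BXBJeUqETy? -> prefix_len=10
Fragment 3: offset=10 data="P" -> buffer=BXBJeUqETyP -> prefix_len=11

Answer: 5 10 11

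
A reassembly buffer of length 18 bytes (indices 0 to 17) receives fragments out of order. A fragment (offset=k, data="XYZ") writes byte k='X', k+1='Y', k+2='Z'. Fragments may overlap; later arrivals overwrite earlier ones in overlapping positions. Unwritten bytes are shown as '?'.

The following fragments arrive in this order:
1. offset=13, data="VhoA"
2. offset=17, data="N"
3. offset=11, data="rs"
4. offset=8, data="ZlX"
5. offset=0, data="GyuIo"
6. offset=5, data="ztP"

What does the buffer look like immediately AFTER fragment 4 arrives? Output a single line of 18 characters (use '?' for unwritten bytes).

Fragment 1: offset=13 data="VhoA" -> buffer=?????????????VhoA?
Fragment 2: offset=17 data="N" -> buffer=?????????????VhoAN
Fragment 3: offset=11 data="rs" -> buffer=???????????rsVhoAN
Fragment 4: offset=8 data="ZlX" -> buffer=????????ZlXrsVhoAN

Answer: ????????ZlXrsVhoAN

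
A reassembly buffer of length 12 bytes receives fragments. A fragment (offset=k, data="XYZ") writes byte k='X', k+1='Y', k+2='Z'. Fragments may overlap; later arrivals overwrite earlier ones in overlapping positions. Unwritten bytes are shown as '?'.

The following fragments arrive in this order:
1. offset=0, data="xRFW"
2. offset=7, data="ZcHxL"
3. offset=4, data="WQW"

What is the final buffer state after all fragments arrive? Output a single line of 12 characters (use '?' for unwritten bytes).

Answer: xRFWWQWZcHxL

Derivation:
Fragment 1: offset=0 data="xRFW" -> buffer=xRFW????????
Fragment 2: offset=7 data="ZcHxL" -> buffer=xRFW???ZcHxL
Fragment 3: offset=4 data="WQW" -> buffer=xRFWWQWZcHxL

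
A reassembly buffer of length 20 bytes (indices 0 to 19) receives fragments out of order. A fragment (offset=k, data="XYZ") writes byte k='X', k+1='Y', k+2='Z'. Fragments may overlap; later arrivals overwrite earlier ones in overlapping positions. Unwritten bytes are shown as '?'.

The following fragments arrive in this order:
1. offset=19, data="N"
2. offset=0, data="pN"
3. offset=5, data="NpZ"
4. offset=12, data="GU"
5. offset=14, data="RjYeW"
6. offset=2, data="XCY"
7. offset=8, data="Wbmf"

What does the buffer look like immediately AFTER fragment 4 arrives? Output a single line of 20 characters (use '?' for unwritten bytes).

Answer: pN???NpZ????GU?????N

Derivation:
Fragment 1: offset=19 data="N" -> buffer=???????????????????N
Fragment 2: offset=0 data="pN" -> buffer=pN?????????????????N
Fragment 3: offset=5 data="NpZ" -> buffer=pN???NpZ???????????N
Fragment 4: offset=12 data="GU" -> buffer=pN???NpZ????GU?????N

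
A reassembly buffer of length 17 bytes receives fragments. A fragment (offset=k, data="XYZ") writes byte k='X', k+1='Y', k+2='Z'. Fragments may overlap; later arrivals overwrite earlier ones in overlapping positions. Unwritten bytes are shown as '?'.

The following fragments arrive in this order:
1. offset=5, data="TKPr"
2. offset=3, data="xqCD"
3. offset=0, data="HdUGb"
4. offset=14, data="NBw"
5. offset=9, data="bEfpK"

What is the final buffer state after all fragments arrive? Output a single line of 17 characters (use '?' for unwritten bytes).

Fragment 1: offset=5 data="TKPr" -> buffer=?????TKPr????????
Fragment 2: offset=3 data="xqCD" -> buffer=???xqCDPr????????
Fragment 3: offset=0 data="HdUGb" -> buffer=HdUGbCDPr????????
Fragment 4: offset=14 data="NBw" -> buffer=HdUGbCDPr?????NBw
Fragment 5: offset=9 data="bEfpK" -> buffer=HdUGbCDPrbEfpKNBw

Answer: HdUGbCDPrbEfpKNBw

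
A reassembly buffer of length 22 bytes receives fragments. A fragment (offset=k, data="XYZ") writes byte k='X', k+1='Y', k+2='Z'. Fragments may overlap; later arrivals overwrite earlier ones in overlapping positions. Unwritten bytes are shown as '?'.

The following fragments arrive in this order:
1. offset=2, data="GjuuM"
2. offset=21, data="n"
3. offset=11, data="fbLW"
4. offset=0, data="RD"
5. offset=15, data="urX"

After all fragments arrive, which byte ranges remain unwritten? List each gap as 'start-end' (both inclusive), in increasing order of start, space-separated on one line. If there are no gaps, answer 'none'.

Answer: 7-10 18-20

Derivation:
Fragment 1: offset=2 len=5
Fragment 2: offset=21 len=1
Fragment 3: offset=11 len=4
Fragment 4: offset=0 len=2
Fragment 5: offset=15 len=3
Gaps: 7-10 18-20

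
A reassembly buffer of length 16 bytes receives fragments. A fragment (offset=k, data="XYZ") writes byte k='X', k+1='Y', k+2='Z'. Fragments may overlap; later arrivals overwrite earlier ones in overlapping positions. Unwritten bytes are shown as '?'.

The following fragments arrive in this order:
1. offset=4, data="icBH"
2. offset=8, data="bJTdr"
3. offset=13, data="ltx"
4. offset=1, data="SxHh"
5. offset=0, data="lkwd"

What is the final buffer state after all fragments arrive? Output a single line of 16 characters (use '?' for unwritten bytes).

Answer: lkwdhcBHbJTdrltx

Derivation:
Fragment 1: offset=4 data="icBH" -> buffer=????icBH????????
Fragment 2: offset=8 data="bJTdr" -> buffer=????icBHbJTdr???
Fragment 3: offset=13 data="ltx" -> buffer=????icBHbJTdrltx
Fragment 4: offset=1 data="SxHh" -> buffer=?SxHhcBHbJTdrltx
Fragment 5: offset=0 data="lkwd" -> buffer=lkwdhcBHbJTdrltx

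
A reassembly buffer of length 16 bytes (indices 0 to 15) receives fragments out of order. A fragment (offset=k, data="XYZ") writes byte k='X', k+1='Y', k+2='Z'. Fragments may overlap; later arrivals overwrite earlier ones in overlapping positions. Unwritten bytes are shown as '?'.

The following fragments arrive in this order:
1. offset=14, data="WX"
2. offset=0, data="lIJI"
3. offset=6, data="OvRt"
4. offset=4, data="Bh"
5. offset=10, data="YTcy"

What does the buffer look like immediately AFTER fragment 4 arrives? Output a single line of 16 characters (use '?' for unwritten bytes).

Fragment 1: offset=14 data="WX" -> buffer=??????????????WX
Fragment 2: offset=0 data="lIJI" -> buffer=lIJI??????????WX
Fragment 3: offset=6 data="OvRt" -> buffer=lIJI??OvRt????WX
Fragment 4: offset=4 data="Bh" -> buffer=lIJIBhOvRt????WX

Answer: lIJIBhOvRt????WX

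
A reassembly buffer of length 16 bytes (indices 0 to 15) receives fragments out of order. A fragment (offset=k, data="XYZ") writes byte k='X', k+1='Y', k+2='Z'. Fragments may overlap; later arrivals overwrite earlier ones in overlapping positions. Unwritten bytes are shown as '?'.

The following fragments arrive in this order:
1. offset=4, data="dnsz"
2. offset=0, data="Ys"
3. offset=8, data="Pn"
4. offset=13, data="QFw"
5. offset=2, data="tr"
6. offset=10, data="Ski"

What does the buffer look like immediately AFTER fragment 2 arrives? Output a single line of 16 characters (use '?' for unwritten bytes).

Fragment 1: offset=4 data="dnsz" -> buffer=????dnsz????????
Fragment 2: offset=0 data="Ys" -> buffer=Ys??dnsz????????

Answer: Ys??dnsz????????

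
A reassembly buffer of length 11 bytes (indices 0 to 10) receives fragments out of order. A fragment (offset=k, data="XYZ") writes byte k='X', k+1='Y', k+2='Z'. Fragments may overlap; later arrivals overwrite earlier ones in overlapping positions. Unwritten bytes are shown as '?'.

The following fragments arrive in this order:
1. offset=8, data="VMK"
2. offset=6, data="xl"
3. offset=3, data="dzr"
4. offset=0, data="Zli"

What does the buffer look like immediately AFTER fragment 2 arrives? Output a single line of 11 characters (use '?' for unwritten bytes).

Answer: ??????xlVMK

Derivation:
Fragment 1: offset=8 data="VMK" -> buffer=????????VMK
Fragment 2: offset=6 data="xl" -> buffer=??????xlVMK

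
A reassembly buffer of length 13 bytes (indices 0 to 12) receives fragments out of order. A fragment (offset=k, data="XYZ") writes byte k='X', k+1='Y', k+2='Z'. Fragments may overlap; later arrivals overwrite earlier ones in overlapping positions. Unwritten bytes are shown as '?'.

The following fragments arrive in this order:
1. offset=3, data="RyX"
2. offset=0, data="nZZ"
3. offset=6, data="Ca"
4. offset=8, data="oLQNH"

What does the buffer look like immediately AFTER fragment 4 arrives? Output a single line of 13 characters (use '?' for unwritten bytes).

Fragment 1: offset=3 data="RyX" -> buffer=???RyX???????
Fragment 2: offset=0 data="nZZ" -> buffer=nZZRyX???????
Fragment 3: offset=6 data="Ca" -> buffer=nZZRyXCa?????
Fragment 4: offset=8 data="oLQNH" -> buffer=nZZRyXCaoLQNH

Answer: nZZRyXCaoLQNH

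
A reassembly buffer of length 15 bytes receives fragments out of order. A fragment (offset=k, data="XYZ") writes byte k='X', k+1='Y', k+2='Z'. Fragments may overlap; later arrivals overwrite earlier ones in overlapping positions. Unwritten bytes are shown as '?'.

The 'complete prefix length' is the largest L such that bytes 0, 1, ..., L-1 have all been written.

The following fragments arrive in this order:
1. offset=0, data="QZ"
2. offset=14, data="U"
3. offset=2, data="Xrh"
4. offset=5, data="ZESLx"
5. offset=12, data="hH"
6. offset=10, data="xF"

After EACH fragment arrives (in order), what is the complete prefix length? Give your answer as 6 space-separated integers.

Answer: 2 2 5 10 10 15

Derivation:
Fragment 1: offset=0 data="QZ" -> buffer=QZ????????????? -> prefix_len=2
Fragment 2: offset=14 data="U" -> buffer=QZ????????????U -> prefix_len=2
Fragment 3: offset=2 data="Xrh" -> buffer=QZXrh?????????U -> prefix_len=5
Fragment 4: offset=5 data="ZESLx" -> buffer=QZXrhZESLx????U -> prefix_len=10
Fragment 5: offset=12 data="hH" -> buffer=QZXrhZESLx??hHU -> prefix_len=10
Fragment 6: offset=10 data="xF" -> buffer=QZXrhZESLxxFhHU -> prefix_len=15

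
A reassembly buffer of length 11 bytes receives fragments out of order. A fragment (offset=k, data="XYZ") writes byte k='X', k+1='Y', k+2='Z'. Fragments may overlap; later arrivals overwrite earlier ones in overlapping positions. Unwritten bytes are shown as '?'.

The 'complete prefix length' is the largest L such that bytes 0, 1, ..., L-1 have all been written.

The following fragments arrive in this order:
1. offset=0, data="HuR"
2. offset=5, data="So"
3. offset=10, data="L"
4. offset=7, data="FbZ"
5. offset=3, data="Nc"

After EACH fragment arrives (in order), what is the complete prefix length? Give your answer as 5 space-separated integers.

Fragment 1: offset=0 data="HuR" -> buffer=HuR???????? -> prefix_len=3
Fragment 2: offset=5 data="So" -> buffer=HuR??So???? -> prefix_len=3
Fragment 3: offset=10 data="L" -> buffer=HuR??So???L -> prefix_len=3
Fragment 4: offset=7 data="FbZ" -> buffer=HuR??SoFbZL -> prefix_len=3
Fragment 5: offset=3 data="Nc" -> buffer=HuRNcSoFbZL -> prefix_len=11

Answer: 3 3 3 3 11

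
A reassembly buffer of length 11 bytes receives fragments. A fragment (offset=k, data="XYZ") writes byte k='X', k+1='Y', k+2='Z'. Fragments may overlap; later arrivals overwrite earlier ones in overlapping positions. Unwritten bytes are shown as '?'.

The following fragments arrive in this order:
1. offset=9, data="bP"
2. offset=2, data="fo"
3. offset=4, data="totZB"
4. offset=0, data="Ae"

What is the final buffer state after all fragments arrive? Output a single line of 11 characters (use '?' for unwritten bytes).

Answer: AefototZBbP

Derivation:
Fragment 1: offset=9 data="bP" -> buffer=?????????bP
Fragment 2: offset=2 data="fo" -> buffer=??fo?????bP
Fragment 3: offset=4 data="totZB" -> buffer=??fototZBbP
Fragment 4: offset=0 data="Ae" -> buffer=AefototZBbP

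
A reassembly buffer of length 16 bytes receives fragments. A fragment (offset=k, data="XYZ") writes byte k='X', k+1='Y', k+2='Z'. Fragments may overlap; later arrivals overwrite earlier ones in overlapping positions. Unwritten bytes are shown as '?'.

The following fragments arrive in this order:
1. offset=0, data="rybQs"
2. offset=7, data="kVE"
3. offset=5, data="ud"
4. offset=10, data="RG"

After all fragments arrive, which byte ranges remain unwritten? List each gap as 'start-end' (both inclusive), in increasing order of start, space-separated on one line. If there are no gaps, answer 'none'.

Fragment 1: offset=0 len=5
Fragment 2: offset=7 len=3
Fragment 3: offset=5 len=2
Fragment 4: offset=10 len=2
Gaps: 12-15

Answer: 12-15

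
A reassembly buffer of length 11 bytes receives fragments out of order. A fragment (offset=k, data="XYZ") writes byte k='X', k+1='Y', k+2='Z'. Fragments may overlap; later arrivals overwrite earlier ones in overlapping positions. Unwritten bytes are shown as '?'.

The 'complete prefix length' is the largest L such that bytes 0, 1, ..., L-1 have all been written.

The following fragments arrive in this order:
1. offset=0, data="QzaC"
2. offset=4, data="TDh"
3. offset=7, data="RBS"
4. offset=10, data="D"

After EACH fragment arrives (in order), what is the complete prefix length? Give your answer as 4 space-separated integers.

Fragment 1: offset=0 data="QzaC" -> buffer=QzaC??????? -> prefix_len=4
Fragment 2: offset=4 data="TDh" -> buffer=QzaCTDh???? -> prefix_len=7
Fragment 3: offset=7 data="RBS" -> buffer=QzaCTDhRBS? -> prefix_len=10
Fragment 4: offset=10 data="D" -> buffer=QzaCTDhRBSD -> prefix_len=11

Answer: 4 7 10 11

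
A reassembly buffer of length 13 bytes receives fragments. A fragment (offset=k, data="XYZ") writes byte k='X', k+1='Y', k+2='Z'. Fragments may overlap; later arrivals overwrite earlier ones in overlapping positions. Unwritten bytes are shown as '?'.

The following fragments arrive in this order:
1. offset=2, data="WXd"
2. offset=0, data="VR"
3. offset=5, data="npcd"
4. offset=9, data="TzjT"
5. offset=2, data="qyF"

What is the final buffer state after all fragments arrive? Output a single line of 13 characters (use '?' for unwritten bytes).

Fragment 1: offset=2 data="WXd" -> buffer=??WXd????????
Fragment 2: offset=0 data="VR" -> buffer=VRWXd????????
Fragment 3: offset=5 data="npcd" -> buffer=VRWXdnpcd????
Fragment 4: offset=9 data="TzjT" -> buffer=VRWXdnpcdTzjT
Fragment 5: offset=2 data="qyF" -> buffer=VRqyFnpcdTzjT

Answer: VRqyFnpcdTzjT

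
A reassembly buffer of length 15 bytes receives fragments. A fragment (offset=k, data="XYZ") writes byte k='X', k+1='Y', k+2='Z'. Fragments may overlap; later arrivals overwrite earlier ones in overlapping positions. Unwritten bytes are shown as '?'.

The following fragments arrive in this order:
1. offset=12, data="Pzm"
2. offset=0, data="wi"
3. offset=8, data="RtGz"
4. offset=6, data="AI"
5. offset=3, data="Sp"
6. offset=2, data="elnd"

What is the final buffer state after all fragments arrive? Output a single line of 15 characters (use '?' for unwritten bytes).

Fragment 1: offset=12 data="Pzm" -> buffer=????????????Pzm
Fragment 2: offset=0 data="wi" -> buffer=wi??????????Pzm
Fragment 3: offset=8 data="RtGz" -> buffer=wi??????RtGzPzm
Fragment 4: offset=6 data="AI" -> buffer=wi????AIRtGzPzm
Fragment 5: offset=3 data="Sp" -> buffer=wi?Sp?AIRtGzPzm
Fragment 6: offset=2 data="elnd" -> buffer=wielndAIRtGzPzm

Answer: wielndAIRtGzPzm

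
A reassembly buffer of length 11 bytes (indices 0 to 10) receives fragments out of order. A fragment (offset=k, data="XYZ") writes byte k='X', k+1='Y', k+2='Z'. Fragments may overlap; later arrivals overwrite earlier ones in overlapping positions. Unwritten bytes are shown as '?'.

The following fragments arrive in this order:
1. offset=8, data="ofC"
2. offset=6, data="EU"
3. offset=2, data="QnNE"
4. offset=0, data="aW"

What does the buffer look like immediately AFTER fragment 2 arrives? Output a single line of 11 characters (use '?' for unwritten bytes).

Fragment 1: offset=8 data="ofC" -> buffer=????????ofC
Fragment 2: offset=6 data="EU" -> buffer=??????EUofC

Answer: ??????EUofC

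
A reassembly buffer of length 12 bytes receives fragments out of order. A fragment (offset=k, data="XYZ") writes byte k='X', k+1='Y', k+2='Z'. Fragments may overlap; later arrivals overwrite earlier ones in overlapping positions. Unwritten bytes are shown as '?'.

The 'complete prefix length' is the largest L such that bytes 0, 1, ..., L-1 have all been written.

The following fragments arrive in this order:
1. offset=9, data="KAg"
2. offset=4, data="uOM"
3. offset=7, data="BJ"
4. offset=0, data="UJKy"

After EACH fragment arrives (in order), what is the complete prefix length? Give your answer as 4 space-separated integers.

Fragment 1: offset=9 data="KAg" -> buffer=?????????KAg -> prefix_len=0
Fragment 2: offset=4 data="uOM" -> buffer=????uOM??KAg -> prefix_len=0
Fragment 3: offset=7 data="BJ" -> buffer=????uOMBJKAg -> prefix_len=0
Fragment 4: offset=0 data="UJKy" -> buffer=UJKyuOMBJKAg -> prefix_len=12

Answer: 0 0 0 12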